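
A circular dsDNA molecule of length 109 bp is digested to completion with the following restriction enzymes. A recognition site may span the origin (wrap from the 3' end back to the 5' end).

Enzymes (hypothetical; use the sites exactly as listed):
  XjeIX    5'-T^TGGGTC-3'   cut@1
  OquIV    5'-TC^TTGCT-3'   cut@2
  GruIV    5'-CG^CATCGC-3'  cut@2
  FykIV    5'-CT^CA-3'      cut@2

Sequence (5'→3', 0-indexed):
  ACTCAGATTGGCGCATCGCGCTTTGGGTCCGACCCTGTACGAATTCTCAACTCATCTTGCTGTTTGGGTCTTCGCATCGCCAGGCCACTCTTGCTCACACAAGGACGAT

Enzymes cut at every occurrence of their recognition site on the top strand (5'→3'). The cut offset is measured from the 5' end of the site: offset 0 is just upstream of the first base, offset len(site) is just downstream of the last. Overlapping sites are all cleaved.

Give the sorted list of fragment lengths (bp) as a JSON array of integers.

[4,5,5,8,10,10,10,16,17,24]

Scan for sites:
  XjeIX TTGGGTC/1: at [22, 63] ⇒ [23, 64]
  OquIV TCTTGCT/2: at [54, 88] ⇒ [56, 90]
  GruIV CGCATCGC/2: at [11, 72] ⇒ [13, 74]
  FykIV CTCA/2: at [1, 45, 50, 93] ⇒ [3, 47, 52, 95]

All cut coordinates (distinct, sorted): [3, 13, 23, 47, 52, 56, 64, 74, 90, 95]

Fragments:
  3→13: 10 bp
  13→23: 10 bp
  23→47: 24 bp
  47→52: 5 bp
  52→56: 4 bp
  56→64: 8 bp
  64→74: 10 bp
  74→90: 16 bp
  90→95: 5 bp
  95→3 (wrap): 109-95+3 = 17 bp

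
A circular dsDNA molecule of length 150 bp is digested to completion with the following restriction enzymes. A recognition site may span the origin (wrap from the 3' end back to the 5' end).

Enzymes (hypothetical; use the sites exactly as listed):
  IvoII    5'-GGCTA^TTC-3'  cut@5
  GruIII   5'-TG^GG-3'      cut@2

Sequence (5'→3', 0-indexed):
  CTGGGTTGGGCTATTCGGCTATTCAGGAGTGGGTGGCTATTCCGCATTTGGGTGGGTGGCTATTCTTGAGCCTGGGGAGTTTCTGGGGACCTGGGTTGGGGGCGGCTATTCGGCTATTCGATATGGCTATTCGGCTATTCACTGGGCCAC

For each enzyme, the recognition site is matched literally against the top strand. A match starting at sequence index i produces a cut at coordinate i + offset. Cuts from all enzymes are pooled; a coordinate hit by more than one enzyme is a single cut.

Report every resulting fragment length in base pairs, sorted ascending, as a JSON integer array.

[4,5,5,5,7,8,8,8,8,8,8,9,10,10,11,11,12,13]

Per-enzyme occurrences:
  IvoII GGCTATTC/5: at [8, 16, 34, 57, 103, 111, 124, 132] ⇒ [13, 21, 39, 62, 108, 116, 129, 137]
  GruIII TGGG/2: at [1, 6, 29, 48, 52, 72, 83, 91, 96, 142] ⇒ [3, 8, 31, 50, 54, 74, 85, 93, 98, 144]

Pooled cuts: [3, 8, 13, 21, 31, 39, 50, 54, 62, 74, 85, 93, 98, 108, 116, 129, 137, 144]

Fragments:
  3→8: 5 bp
  8→13: 5 bp
  13→21: 8 bp
  21→31: 10 bp
  31→39: 8 bp
  39→50: 11 bp
  50→54: 4 bp
  54→62: 8 bp
  62→74: 12 bp
  74→85: 11 bp
  85→93: 8 bp
  93→98: 5 bp
  98→108: 10 bp
  108→116: 8 bp
  116→129: 13 bp
  129→137: 8 bp
  137→144: 7 bp
  144→3 (wrap): 150-144+3 = 9 bp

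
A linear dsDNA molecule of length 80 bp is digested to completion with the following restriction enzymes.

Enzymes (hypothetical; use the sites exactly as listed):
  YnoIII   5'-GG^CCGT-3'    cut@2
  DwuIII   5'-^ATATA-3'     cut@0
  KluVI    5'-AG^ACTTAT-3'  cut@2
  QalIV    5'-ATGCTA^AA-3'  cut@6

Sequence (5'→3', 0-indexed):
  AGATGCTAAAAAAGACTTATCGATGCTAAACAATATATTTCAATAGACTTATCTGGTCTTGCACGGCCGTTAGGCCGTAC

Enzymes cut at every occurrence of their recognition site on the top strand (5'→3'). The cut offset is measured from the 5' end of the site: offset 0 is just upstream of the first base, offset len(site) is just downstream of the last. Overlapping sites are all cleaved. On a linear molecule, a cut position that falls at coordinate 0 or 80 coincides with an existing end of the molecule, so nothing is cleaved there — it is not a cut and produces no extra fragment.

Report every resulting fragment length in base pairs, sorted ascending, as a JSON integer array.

Site scan:
  YnoIII GGCCGT/2: at [64, 72] ⇒ [66, 74]
  DwuIII ATATA/0: at [32] ⇒ [32]
  KluVI AGACTTAT/2: at [12, 44] ⇒ [14, 46]
  QalIV ATGCTAAA/6: at [2, 22] ⇒ [8, 28]

All cut coordinates (distinct, sorted): [8, 14, 28, 32, 46, 66, 74]

Fragment lengths:
  [0,8): 8 bp
  [8,14): 6 bp
  [14,28): 14 bp
  [28,32): 4 bp
  [32,46): 14 bp
  [46,66): 20 bp
  [66,74): 8 bp
  [74,80): 6 bp

[4,6,6,8,8,14,14,20]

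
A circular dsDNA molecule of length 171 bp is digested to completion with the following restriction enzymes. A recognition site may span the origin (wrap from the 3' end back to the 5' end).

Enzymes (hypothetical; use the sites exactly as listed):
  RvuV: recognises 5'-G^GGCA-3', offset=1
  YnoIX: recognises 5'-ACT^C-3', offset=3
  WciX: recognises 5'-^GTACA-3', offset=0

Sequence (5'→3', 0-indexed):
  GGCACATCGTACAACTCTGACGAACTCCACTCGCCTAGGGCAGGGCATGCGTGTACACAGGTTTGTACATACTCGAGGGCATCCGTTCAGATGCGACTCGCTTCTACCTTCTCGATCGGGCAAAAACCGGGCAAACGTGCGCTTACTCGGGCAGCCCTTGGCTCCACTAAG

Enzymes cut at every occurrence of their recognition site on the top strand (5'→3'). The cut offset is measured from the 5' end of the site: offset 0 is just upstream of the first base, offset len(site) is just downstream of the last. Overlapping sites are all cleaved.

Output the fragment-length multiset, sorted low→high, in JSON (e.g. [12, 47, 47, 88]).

[2,4,5,5,7,8,8,9,9,10,11,12,18,20,21,22]

Scan for sites:
  RvuV (GGGCA, off=1): starts [37, 42, 76, 117, 128, 148, 170] → cuts [0, 38, 43, 77, 118, 129, 149]
  YnoIX (ACTC, off=3): starts [13, 23, 28, 70, 95, 144] → cuts [16, 26, 31, 73, 98, 147]
  WciX (GTACA, off=0): starts [8, 52, 64] → cuts [8, 52, 64]

Pooled cuts: [0, 8, 16, 26, 31, 38, 43, 52, 64, 73, 77, 98, 118, 129, 147, 149]

Fragments:
  0→8: 8 bp
  8→16: 8 bp
  16→26: 10 bp
  26→31: 5 bp
  31→38: 7 bp
  38→43: 5 bp
  43→52: 9 bp
  52→64: 12 bp
  64→73: 9 bp
  73→77: 4 bp
  77→98: 21 bp
  98→118: 20 bp
  118→129: 11 bp
  129→147: 18 bp
  147→149: 2 bp
  149→0 (wrap): 171-149+0 = 22 bp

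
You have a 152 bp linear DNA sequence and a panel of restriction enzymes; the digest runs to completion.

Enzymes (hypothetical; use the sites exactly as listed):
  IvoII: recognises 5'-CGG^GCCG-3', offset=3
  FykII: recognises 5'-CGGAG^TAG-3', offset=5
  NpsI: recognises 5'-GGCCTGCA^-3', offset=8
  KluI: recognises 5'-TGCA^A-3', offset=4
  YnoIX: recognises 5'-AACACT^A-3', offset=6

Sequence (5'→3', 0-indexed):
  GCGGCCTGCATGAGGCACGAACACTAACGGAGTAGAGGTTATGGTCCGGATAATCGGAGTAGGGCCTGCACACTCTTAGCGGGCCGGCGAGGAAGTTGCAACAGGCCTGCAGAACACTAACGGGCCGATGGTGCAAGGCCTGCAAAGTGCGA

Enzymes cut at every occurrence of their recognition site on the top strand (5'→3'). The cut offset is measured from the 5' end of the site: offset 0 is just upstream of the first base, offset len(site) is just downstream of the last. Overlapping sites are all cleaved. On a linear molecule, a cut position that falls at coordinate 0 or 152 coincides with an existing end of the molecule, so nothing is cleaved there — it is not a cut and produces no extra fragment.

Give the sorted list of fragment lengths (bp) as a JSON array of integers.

[5,7,7,8,9,10,11,11,12,12,15,18,27]

Scan for sites:
  IvoII CGGGCCG/3: at [79, 120] ⇒ [82, 123]
  FykII CGGAGTAG/5: at [27, 54] ⇒ [32, 59]
  NpsI GGCCTGCA/8: at [2, 62, 103, 136] ⇒ [10, 70, 111, 144]
  KluI TGCAA/4: at [96, 131, 140] ⇒ [100, 135, 144]
  YnoIX AACACTA/6: at [19, 112] ⇒ [25, 118]

All cut coordinates (distinct, sorted): [10, 25, 32, 59, 70, 82, 100, 111, 118, 123, 135, 144]

Fragment lengths:
  [0,10): 10 bp
  [10,25): 15 bp
  [25,32): 7 bp
  [32,59): 27 bp
  [59,70): 11 bp
  [70,82): 12 bp
  [82,100): 18 bp
  [100,111): 11 bp
  [111,118): 7 bp
  [118,123): 5 bp
  [123,135): 12 bp
  [135,144): 9 bp
  [144,152): 8 bp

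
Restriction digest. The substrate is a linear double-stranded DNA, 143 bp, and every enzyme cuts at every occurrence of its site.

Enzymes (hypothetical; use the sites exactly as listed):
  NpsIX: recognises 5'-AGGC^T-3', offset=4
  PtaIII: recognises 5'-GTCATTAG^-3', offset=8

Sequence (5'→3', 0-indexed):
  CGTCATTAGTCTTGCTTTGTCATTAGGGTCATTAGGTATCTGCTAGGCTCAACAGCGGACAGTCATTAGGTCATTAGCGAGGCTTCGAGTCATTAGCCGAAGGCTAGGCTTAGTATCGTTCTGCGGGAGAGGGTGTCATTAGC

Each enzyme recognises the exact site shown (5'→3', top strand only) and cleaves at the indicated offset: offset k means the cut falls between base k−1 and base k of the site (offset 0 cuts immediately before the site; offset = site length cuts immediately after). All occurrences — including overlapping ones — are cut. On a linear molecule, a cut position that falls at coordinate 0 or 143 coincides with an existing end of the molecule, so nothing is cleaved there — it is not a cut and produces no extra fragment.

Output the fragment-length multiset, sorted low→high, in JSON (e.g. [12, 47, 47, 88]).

[1,5,6,8,8,9,9,13,13,17,21,33]

Per-enzyme occurrences:
  NpsIX AGGCT/4: at [44, 79, 100, 105] ⇒ [48, 83, 104, 109]
  PtaIII GTCATTAG/8: at [1, 18, 27, 61, 69, 88, 134] ⇒ [9, 26, 35, 69, 77, 96, 142]

All cut coordinates (distinct, sorted): [9, 26, 35, 48, 69, 77, 83, 96, 104, 109, 142]

Fragment lengths:
  [0,9): 9 bp
  [9,26): 17 bp
  [26,35): 9 bp
  [35,48): 13 bp
  [48,69): 21 bp
  [69,77): 8 bp
  [77,83): 6 bp
  [83,96): 13 bp
  [96,104): 8 bp
  [104,109): 5 bp
  [109,142): 33 bp
  [142,143): 1 bp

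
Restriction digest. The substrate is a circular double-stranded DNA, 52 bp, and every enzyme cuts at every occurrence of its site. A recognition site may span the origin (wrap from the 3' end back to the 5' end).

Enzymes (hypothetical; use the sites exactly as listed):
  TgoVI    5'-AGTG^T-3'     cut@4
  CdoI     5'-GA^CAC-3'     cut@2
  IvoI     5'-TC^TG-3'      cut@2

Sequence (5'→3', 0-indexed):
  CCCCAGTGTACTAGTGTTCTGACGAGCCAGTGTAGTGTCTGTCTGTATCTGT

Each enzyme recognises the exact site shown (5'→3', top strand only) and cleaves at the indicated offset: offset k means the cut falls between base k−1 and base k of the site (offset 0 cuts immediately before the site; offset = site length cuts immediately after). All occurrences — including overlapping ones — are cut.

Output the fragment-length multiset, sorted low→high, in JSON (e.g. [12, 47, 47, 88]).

Per-enzyme occurrences:
  TgoVI (AGTGT, off=4): starts [4, 12, 28, 33] → cuts [8, 16, 32, 37]
  CdoI (GACAC, off=2): no sites
  IvoI (TCTG, off=2): starts [17, 37, 41, 47] → cuts [19, 39, 43, 49]

Pooled cuts: [8, 16, 19, 32, 37, 39, 43, 49]

Fragments:
  8→16: 8 bp
  16→19: 3 bp
  19→32: 13 bp
  32→37: 5 bp
  37→39: 2 bp
  39→43: 4 bp
  43→49: 6 bp
  49→8 (wrap): 52-49+8 = 11 bp

[2,3,4,5,6,8,11,13]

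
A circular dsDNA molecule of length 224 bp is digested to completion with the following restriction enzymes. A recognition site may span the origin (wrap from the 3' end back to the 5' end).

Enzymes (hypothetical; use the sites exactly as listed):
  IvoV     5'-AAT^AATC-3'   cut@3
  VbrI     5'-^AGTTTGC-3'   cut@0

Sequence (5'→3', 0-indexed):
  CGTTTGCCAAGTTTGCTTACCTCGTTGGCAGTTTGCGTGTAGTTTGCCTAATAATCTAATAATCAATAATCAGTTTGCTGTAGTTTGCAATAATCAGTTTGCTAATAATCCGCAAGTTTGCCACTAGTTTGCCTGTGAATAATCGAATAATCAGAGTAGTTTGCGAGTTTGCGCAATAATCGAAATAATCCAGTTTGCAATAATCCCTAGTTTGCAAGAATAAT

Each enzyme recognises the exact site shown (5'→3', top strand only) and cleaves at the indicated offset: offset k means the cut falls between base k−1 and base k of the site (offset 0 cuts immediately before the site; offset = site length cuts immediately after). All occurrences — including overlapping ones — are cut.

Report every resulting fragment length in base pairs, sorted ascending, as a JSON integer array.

[4,4,5,7,7,8,8,8,8,9,9,10,10,10,11,11,11,12,12,12,13,15,20]

Per-enzyme occurrences:
  IvoV (AATAATC, off=3): starts [49, 57, 64, 88, 103, 137, 145, 174, 183, 198, 218] → cuts [52, 60, 67, 91, 106, 140, 148, 177, 186, 201, 221]
  VbrI (AGTTTGC, off=0): starts [9, 29, 40, 71, 81, 95, 114, 125, 157, 165, 191, 208] → cuts [9, 29, 40, 71, 81, 95, 114, 125, 157, 165, 191, 208]

All cut coordinates (distinct, sorted): [9, 29, 40, 52, 60, 67, 71, 81, 91, 95, 106, 114, 125, 140, 148, 157, 165, 177, 186, 191, 201, 208, 221]

Fragments:
  9→29: 20 bp
  29→40: 11 bp
  40→52: 12 bp
  52→60: 8 bp
  60→67: 7 bp
  67→71: 4 bp
  71→81: 10 bp
  81→91: 10 bp
  91→95: 4 bp
  95→106: 11 bp
  106→114: 8 bp
  114→125: 11 bp
  125→140: 15 bp
  140→148: 8 bp
  148→157: 9 bp
  157→165: 8 bp
  165→177: 12 bp
  177→186: 9 bp
  186→191: 5 bp
  191→201: 10 bp
  201→208: 7 bp
  208→221: 13 bp
  221→9 (wrap): 224-221+9 = 12 bp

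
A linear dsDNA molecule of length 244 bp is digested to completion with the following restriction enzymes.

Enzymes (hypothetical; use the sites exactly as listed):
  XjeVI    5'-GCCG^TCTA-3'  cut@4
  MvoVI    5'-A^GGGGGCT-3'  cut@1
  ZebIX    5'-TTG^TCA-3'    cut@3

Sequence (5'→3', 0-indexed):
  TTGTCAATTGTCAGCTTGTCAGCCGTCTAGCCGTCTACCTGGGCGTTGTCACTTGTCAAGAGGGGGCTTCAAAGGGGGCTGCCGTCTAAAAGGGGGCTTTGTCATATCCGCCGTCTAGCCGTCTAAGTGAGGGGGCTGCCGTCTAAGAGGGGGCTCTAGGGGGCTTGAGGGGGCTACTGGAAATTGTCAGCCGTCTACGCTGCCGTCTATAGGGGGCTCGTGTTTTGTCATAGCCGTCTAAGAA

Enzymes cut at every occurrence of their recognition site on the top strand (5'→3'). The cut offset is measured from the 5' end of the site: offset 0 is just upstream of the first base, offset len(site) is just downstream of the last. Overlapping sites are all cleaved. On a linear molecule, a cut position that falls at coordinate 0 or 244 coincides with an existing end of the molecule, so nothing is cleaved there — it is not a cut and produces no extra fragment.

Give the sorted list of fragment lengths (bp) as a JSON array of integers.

[3,6,6,7,7,7,7,7,7,8,8,8,8,9,9,10,10,10,11,11,12,12,12,15,16,18]

Site scan:
  XjeVI GCCGTCTA/4: at [21, 29, 80, 109, 117, 137, 189, 201, 232] ⇒ [25, 33, 84, 113, 121, 141, 193, 205, 236]
  MvoVI AGGGGGCT/1: at [60, 72, 90, 129, 147, 157, 167, 210] ⇒ [61, 73, 91, 130, 148, 158, 168, 211]
  ZebIX TTGTCA/3: at [0, 7, 15, 45, 52, 98, 183, 224] ⇒ [3, 10, 18, 48, 55, 101, 186, 227]

Pooled cuts: [3, 10, 18, 25, 33, 48, 55, 61, 73, 84, 91, 101, 113, 121, 130, 141, 148, 158, 168, 186, 193, 205, 211, 227, 236]

Fragments:
  [0,3): 3 bp
  [3,10): 7 bp
  [10,18): 8 bp
  [18,25): 7 bp
  [25,33): 8 bp
  [33,48): 15 bp
  [48,55): 7 bp
  [55,61): 6 bp
  [61,73): 12 bp
  [73,84): 11 bp
  [84,91): 7 bp
  [91,101): 10 bp
  [101,113): 12 bp
  [113,121): 8 bp
  [121,130): 9 bp
  [130,141): 11 bp
  [141,148): 7 bp
  [148,158): 10 bp
  [158,168): 10 bp
  [168,186): 18 bp
  [186,193): 7 bp
  [193,205): 12 bp
  [205,211): 6 bp
  [211,227): 16 bp
  [227,236): 9 bp
  [236,244): 8 bp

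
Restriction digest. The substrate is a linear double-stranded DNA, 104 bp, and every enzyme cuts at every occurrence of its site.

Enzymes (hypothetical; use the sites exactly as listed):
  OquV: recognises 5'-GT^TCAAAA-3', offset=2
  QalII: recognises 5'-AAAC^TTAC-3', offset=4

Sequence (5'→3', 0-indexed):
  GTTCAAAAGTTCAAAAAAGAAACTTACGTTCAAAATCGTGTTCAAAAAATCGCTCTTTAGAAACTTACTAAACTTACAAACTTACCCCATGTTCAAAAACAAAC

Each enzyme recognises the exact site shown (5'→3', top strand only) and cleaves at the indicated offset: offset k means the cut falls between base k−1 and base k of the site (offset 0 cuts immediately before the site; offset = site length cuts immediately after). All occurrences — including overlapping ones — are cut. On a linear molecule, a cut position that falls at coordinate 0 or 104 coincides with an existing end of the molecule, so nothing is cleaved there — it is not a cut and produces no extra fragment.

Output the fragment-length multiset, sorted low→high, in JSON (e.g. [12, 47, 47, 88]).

Per-enzyme occurrences:
  OquV GTTCAAAA/2: at [0, 8, 27, 39, 90] ⇒ [2, 10, 29, 41, 92]
  QalII AAACTTAC/4: at [19, 60, 69, 77] ⇒ [23, 64, 73, 81]

All cut coordinates (distinct, sorted): [2, 10, 23, 29, 41, 64, 73, 81, 92]

Fragments:
  [0,2): 2 bp
  [2,10): 8 bp
  [10,23): 13 bp
  [23,29): 6 bp
  [29,41): 12 bp
  [41,64): 23 bp
  [64,73): 9 bp
  [73,81): 8 bp
  [81,92): 11 bp
  [92,104): 12 bp

[2,6,8,8,9,11,12,12,13,23]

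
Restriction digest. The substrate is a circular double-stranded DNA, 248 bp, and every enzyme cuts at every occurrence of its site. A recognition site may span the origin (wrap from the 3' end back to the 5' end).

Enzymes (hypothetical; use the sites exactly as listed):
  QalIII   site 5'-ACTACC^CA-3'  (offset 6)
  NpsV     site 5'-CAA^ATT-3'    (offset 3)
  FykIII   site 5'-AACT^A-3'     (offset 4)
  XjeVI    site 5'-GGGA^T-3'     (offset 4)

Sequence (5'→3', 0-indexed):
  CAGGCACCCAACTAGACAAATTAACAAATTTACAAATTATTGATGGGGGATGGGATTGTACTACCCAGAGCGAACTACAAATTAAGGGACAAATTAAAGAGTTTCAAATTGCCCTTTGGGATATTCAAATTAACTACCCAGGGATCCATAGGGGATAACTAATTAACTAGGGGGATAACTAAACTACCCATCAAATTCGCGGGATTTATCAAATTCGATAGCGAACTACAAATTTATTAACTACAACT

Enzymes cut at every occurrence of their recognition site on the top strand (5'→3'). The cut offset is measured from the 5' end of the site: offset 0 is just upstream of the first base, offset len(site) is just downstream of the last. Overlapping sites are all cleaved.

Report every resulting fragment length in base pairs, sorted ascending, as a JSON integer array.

[3,3,4,4,5,5,5,5,6,6,6,7,7,7,8,8,8,8,10,10,11,11,11,12,14,15,15,15,19]

Site scan:
  QalIII (ACTACCCA, off=6): starts [59, 132, 182] → cuts [65, 138, 188]
  NpsV (CAAATT, off=3): starts [16, 24, 32, 77, 89, 104, 125, 191, 209, 228] → cuts [19, 27, 35, 80, 92, 107, 128, 194, 212, 231]
  FykIII (AACTA, off=4): starts [9, 72, 131, 156, 164, 176, 181, 223, 238] → cuts [13, 76, 135, 160, 168, 180, 185, 227, 242]
  XjeVI (GGGAT, off=4): starts [46, 51, 117, 140, 151, 171, 200] → cuts [50, 55, 121, 144, 155, 175, 204]

Pooled cuts: [13, 19, 27, 35, 50, 55, 65, 76, 80, 92, 107, 121, 128, 135, 138, 144, 155, 160, 168, 175, 180, 185, 188, 194, 204, 212, 227, 231, 242]

Fragment lengths:
  13→19: 6 bp
  19→27: 8 bp
  27→35: 8 bp
  35→50: 15 bp
  50→55: 5 bp
  55→65: 10 bp
  65→76: 11 bp
  76→80: 4 bp
  80→92: 12 bp
  92→107: 15 bp
  107→121: 14 bp
  121→128: 7 bp
  128→135: 7 bp
  135→138: 3 bp
  138→144: 6 bp
  144→155: 11 bp
  155→160: 5 bp
  160→168: 8 bp
  168→175: 7 bp
  175→180: 5 bp
  180→185: 5 bp
  185→188: 3 bp
  188→194: 6 bp
  194→204: 10 bp
  204→212: 8 bp
  212→227: 15 bp
  227→231: 4 bp
  231→242: 11 bp
  242→13 (wrap): 248-242+13 = 19 bp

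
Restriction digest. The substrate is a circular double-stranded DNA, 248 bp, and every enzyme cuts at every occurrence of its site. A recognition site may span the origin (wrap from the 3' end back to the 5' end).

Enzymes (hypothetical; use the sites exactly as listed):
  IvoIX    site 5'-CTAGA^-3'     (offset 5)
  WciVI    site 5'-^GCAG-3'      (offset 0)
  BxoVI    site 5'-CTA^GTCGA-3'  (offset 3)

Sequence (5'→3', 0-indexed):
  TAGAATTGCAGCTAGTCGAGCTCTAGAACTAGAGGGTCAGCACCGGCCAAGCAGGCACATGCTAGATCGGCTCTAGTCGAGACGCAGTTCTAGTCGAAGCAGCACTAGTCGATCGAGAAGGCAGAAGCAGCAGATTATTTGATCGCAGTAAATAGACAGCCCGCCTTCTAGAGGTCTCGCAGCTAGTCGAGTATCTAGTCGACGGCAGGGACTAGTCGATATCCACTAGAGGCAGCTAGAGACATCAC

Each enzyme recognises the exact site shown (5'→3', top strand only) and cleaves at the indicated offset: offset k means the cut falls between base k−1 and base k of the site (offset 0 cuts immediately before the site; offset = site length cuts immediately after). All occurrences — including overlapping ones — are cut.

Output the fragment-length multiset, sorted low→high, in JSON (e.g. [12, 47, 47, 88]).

[1,3,3,6,6,6,6,7,7,7,8,9,9,9,9,10,12,12,13,13,15,16,16,17,28]

Per-enzyme occurrences:
  IvoIX CTAGA/5: at [22, 28, 61, 167, 225, 235, 247] ⇒ [4, 27, 33, 66, 172, 230, 240]
  WciVI GCAG/0: at [7, 50, 83, 98, 120, 126, 129, 144, 178, 204, 231] ⇒ [7, 50, 83, 98, 120, 126, 129, 144, 178, 204, 231]
  BxoVI CTAGTCGA/3: at [11, 72, 89, 104, 182, 194, 211] ⇒ [14, 75, 92, 107, 185, 197, 214]

Pooled cuts: [4, 7, 14, 27, 33, 50, 66, 75, 83, 92, 98, 107, 120, 126, 129, 144, 172, 178, 185, 197, 204, 214, 230, 231, 240]

Fragment lengths:
  4→7: 3 bp
  7→14: 7 bp
  14→27: 13 bp
  27→33: 6 bp
  33→50: 17 bp
  50→66: 16 bp
  66→75: 9 bp
  75→83: 8 bp
  83→92: 9 bp
  92→98: 6 bp
  98→107: 9 bp
  107→120: 13 bp
  120→126: 6 bp
  126→129: 3 bp
  129→144: 15 bp
  144→172: 28 bp
  172→178: 6 bp
  178→185: 7 bp
  185→197: 12 bp
  197→204: 7 bp
  204→214: 10 bp
  214→230: 16 bp
  230→231: 1 bp
  231→240: 9 bp
  240→4 (wrap): 248-240+4 = 12 bp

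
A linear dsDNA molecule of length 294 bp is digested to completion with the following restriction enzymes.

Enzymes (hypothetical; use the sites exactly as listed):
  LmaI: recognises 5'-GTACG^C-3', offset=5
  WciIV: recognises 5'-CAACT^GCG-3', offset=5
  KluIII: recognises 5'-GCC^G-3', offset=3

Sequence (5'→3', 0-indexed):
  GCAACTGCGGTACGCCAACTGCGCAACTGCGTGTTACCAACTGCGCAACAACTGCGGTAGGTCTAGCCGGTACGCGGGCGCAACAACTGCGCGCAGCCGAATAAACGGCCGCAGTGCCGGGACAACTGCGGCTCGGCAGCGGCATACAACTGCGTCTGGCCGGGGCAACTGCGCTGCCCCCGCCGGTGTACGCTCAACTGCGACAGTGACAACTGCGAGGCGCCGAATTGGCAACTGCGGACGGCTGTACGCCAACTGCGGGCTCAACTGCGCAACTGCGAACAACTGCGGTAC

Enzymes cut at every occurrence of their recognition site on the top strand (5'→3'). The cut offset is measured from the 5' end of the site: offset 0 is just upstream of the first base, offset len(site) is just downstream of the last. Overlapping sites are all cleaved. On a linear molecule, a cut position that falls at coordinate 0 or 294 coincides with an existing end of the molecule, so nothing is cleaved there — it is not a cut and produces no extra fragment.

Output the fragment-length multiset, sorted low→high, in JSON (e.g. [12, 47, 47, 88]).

Scan for sites:
  LmaI (GTACGC, off=5): starts [9, 69, 187, 246] → cuts [14, 74, 192, 251]
  WciIV (CAACTGCG, off=5): starts [1, 15, 23, 37, 48, 83, 122, 146, 165, 194, 209, 231, 252, 264, 272, 282] → cuts [6, 20, 28, 42, 53, 88, 127, 151, 170, 199, 214, 236, 257, 269, 277, 287]
  KluIII (GCCG, off=3): starts [65, 95, 107, 115, 158, 181, 221] → cuts [68, 98, 110, 118, 161, 184, 224]

All cut coordinates (distinct, sorted): [6, 14, 20, 28, 42, 53, 68, 74, 88, 98, 110, 118, 127, 151, 161, 170, 184, 192, 199, 214, 224, 236, 251, 257, 269, 277, 287]

Fragment lengths:
  [0,6): 6 bp
  [6,14): 8 bp
  [14,20): 6 bp
  [20,28): 8 bp
  [28,42): 14 bp
  [42,53): 11 bp
  [53,68): 15 bp
  [68,74): 6 bp
  [74,88): 14 bp
  [88,98): 10 bp
  [98,110): 12 bp
  [110,118): 8 bp
  [118,127): 9 bp
  [127,151): 24 bp
  [151,161): 10 bp
  [161,170): 9 bp
  [170,184): 14 bp
  [184,192): 8 bp
  [192,199): 7 bp
  [199,214): 15 bp
  [214,224): 10 bp
  [224,236): 12 bp
  [236,251): 15 bp
  [251,257): 6 bp
  [257,269): 12 bp
  [269,277): 8 bp
  [277,287): 10 bp
  [287,294): 7 bp

[6,6,6,6,7,7,8,8,8,8,8,9,9,10,10,10,10,11,12,12,12,14,14,14,15,15,15,24]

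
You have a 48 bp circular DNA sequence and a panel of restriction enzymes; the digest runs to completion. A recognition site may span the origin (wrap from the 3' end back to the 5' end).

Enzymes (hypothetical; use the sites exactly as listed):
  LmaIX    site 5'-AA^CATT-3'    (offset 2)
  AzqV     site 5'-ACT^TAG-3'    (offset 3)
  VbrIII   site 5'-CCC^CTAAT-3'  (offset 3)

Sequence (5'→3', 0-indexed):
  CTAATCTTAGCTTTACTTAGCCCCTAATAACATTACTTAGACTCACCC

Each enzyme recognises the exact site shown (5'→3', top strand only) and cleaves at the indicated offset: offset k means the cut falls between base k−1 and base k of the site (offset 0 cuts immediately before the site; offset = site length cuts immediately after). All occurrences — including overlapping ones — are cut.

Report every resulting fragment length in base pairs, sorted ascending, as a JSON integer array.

[6,7,7,11,17]

Per-enzyme occurrences:
  LmaIX (AACATT, off=2): starts [28] → cuts [30]
  AzqV (ACTTAG, off=3): starts [14, 34] → cuts [17, 37]
  VbrIII (CCCCTAAT, off=3): starts [20, 45] → cuts [0, 23]

All cut coordinates (distinct, sorted): [0, 17, 23, 30, 37]

Fragment lengths:
  0→17: 17 bp
  17→23: 6 bp
  23→30: 7 bp
  30→37: 7 bp
  37→0 (wrap): 48-37+0 = 11 bp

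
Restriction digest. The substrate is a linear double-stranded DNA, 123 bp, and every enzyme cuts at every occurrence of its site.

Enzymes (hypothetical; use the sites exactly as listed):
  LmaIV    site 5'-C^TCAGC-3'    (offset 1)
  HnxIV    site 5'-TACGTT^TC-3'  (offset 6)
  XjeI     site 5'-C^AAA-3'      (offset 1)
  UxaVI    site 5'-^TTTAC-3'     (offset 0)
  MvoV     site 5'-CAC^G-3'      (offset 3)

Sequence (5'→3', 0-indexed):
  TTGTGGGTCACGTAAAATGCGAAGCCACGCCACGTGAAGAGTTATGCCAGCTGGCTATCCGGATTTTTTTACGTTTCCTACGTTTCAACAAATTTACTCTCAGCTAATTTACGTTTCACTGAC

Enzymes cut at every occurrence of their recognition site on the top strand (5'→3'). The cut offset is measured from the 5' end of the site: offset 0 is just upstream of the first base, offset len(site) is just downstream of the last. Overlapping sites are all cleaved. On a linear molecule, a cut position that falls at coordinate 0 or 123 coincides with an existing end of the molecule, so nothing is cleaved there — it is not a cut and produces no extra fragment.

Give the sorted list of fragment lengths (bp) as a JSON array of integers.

[3,5,5,7,8,8,8,8,9,11,17,34]

Per-enzyme occurrences:
  LmaIV CTCAGC/1: at [98] ⇒ [99]
  HnxIV TACGTTTC/6: at [69, 78, 109] ⇒ [75, 84, 115]
  XjeI CAAA/1: at [88] ⇒ [89]
  UxaVI TTTAC/0: at [67, 92, 107] ⇒ [67, 92, 107]
  MvoV CACG/3: at [8, 25, 30] ⇒ [11, 28, 33]

All cut coordinates (distinct, sorted): [11, 28, 33, 67, 75, 84, 89, 92, 99, 107, 115]

Fragment lengths:
  [0,11): 11 bp
  [11,28): 17 bp
  [28,33): 5 bp
  [33,67): 34 bp
  [67,75): 8 bp
  [75,84): 9 bp
  [84,89): 5 bp
  [89,92): 3 bp
  [92,99): 7 bp
  [99,107): 8 bp
  [107,115): 8 bp
  [115,123): 8 bp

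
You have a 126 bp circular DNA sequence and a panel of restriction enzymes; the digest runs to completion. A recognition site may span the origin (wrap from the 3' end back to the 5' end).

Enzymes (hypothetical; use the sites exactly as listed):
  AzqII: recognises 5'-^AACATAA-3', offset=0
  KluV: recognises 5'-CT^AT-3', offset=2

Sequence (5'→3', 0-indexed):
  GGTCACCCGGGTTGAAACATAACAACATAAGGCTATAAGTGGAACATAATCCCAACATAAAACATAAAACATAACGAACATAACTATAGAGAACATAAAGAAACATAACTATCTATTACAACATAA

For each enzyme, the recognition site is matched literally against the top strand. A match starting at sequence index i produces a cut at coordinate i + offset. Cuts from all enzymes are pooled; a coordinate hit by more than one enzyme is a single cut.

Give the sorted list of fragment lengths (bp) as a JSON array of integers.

Site scan:
  AzqII AACATAA/0: at [15, 23, 42, 53, 60, 67, 76, 91, 101, 119] ⇒ [15, 23, 42, 53, 60, 67, 76, 91, 101, 119]
  KluV CTAT/2: at [32, 83, 108, 112] ⇒ [34, 85, 110, 114]

Pooled cuts: [15, 23, 34, 42, 53, 60, 67, 76, 85, 91, 101, 110, 114, 119]

Fragment lengths:
  15→23: 8 bp
  23→34: 11 bp
  34→42: 8 bp
  42→53: 11 bp
  53→60: 7 bp
  60→67: 7 bp
  67→76: 9 bp
  76→85: 9 bp
  85→91: 6 bp
  91→101: 10 bp
  101→110: 9 bp
  110→114: 4 bp
  114→119: 5 bp
  119→15 (wrap): 126-119+15 = 22 bp

[4,5,6,7,7,8,8,9,9,9,10,11,11,22]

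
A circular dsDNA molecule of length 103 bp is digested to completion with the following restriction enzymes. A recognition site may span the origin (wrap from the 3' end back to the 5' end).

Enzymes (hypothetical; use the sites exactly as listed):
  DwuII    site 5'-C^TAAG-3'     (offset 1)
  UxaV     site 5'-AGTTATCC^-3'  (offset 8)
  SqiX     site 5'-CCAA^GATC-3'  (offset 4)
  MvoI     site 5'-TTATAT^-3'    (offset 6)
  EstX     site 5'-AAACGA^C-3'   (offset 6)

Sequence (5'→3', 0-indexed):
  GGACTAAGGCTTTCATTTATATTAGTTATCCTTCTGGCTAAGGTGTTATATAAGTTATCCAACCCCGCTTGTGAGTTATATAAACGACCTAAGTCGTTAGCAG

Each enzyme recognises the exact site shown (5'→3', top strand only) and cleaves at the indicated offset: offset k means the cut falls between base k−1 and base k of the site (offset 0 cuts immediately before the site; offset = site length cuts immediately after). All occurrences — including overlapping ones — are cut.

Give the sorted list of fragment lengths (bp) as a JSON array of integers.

[2,6,7,9,9,13,18,18,21]

Site scan:
  DwuII CTAAG/1: at [3, 37, 88] ⇒ [4, 38, 89]
  UxaV AGTTATCC/8: at [23, 52] ⇒ [31, 60]
  SqiX (CCAAGATC, off=4): no sites
  MvoI TTATAT/6: at [16, 45, 75] ⇒ [22, 51, 81]
  EstX AAACGAC/6: at [81] ⇒ [87]

All cut coordinates (distinct, sorted): [4, 22, 31, 38, 51, 60, 81, 87, 89]

Fragments:
  4→22: 18 bp
  22→31: 9 bp
  31→38: 7 bp
  38→51: 13 bp
  51→60: 9 bp
  60→81: 21 bp
  81→87: 6 bp
  87→89: 2 bp
  89→4 (wrap): 103-89+4 = 18 bp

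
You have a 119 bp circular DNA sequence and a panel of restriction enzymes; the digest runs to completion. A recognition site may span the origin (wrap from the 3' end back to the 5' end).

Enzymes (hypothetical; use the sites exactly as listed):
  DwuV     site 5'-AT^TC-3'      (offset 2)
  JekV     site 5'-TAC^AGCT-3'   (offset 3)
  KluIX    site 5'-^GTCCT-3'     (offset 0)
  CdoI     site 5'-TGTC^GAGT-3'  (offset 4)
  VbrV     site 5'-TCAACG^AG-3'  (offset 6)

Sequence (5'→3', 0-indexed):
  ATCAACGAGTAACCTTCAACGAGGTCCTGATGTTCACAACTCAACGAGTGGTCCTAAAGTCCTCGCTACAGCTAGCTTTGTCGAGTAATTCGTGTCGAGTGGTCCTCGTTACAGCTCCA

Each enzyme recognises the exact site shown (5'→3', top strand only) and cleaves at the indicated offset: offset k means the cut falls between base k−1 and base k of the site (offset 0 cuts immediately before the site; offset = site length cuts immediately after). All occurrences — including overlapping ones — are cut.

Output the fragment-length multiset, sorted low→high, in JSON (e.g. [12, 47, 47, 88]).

[2,4,5,7,7,8,11,11,13,14,14,23]

Per-enzyme occurrences:
  DwuV ATTC/2: at [87] ⇒ [89]
  JekV TACAGCT/3: at [66, 109] ⇒ [69, 112]
  KluIX GTCCT/0: at [23, 50, 58, 101] ⇒ [23, 50, 58, 101]
  CdoI TGTCGAGT/4: at [78, 92] ⇒ [82, 96]
  VbrV TCAACGAG/6: at [1, 15, 40] ⇒ [7, 21, 46]

Pooled cuts: [7, 21, 23, 46, 50, 58, 69, 82, 89, 96, 101, 112]

Fragments:
  7→21: 14 bp
  21→23: 2 bp
  23→46: 23 bp
  46→50: 4 bp
  50→58: 8 bp
  58→69: 11 bp
  69→82: 13 bp
  82→89: 7 bp
  89→96: 7 bp
  96→101: 5 bp
  101→112: 11 bp
  112→7 (wrap): 119-112+7 = 14 bp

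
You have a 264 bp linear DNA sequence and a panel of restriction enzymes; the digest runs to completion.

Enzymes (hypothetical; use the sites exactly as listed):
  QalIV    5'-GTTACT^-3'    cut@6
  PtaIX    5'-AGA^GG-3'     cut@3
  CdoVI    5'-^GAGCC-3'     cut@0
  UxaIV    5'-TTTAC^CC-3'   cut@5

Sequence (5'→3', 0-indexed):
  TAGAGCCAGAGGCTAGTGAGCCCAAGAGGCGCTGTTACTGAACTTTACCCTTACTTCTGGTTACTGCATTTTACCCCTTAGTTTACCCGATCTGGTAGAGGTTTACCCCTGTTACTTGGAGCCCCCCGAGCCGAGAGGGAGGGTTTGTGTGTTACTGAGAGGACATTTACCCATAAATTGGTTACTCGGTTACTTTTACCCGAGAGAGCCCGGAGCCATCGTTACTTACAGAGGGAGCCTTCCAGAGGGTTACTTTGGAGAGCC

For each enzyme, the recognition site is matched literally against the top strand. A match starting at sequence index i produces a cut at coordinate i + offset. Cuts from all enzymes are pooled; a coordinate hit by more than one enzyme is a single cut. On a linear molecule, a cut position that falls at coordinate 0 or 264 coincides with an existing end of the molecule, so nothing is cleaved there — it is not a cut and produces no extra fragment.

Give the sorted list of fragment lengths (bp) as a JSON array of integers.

Per-enzyme occurrences:
  QalIV (GTTACT, off=6): starts [33, 59, 110, 150, 180, 188, 220, 248] → cuts [39, 65, 116, 156, 186, 194, 226, 254]
  PtaIX (AGAGG, off=3): starts [7, 24, 96, 133, 157, 229, 243] → cuts [10, 27, 99, 136, 160, 232, 246]
  CdoVI (GAGCC, off=0): starts [2, 17, 118, 127, 205, 212, 234, 259] → cuts [2, 17, 118, 127, 205, 212, 234, 259]
  UxaIV (TTTACCC, off=5): starts [43, 69, 81, 101, 165, 194] → cuts [48, 74, 86, 106, 170, 199]

All cut coordinates (distinct, sorted): [2, 10, 17, 27, 39, 48, 65, 74, 86, 99, 106, 116, 118, 127, 136, 156, 160, 170, 186, 194, 199, 205, 212, 226, 232, 234, 246, 254, 259]

Fragment lengths:
  [0,2): 2 bp
  [2,10): 8 bp
  [10,17): 7 bp
  [17,27): 10 bp
  [27,39): 12 bp
  [39,48): 9 bp
  [48,65): 17 bp
  [65,74): 9 bp
  [74,86): 12 bp
  [86,99): 13 bp
  [99,106): 7 bp
  [106,116): 10 bp
  [116,118): 2 bp
  [118,127): 9 bp
  [127,136): 9 bp
  [136,156): 20 bp
  [156,160): 4 bp
  [160,170): 10 bp
  [170,186): 16 bp
  [186,194): 8 bp
  [194,199): 5 bp
  [199,205): 6 bp
  [205,212): 7 bp
  [212,226): 14 bp
  [226,232): 6 bp
  [232,234): 2 bp
  [234,246): 12 bp
  [246,254): 8 bp
  [254,259): 5 bp
  [259,264): 5 bp

[2,2,2,4,5,5,5,6,6,7,7,7,8,8,8,9,9,9,9,10,10,10,12,12,12,13,14,16,17,20]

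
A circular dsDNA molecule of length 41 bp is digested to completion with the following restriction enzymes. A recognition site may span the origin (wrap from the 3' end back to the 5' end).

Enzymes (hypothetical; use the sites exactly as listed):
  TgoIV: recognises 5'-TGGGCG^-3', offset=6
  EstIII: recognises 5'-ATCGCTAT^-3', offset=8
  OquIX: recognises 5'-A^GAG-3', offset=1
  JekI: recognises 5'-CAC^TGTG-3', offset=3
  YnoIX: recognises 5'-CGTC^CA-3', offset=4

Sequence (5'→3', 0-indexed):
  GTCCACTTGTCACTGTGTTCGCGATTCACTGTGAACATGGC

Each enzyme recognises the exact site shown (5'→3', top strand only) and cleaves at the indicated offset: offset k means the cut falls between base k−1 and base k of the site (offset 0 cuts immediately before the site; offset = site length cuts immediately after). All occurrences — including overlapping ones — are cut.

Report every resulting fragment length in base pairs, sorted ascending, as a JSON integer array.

Site scan:
  TgoIV (TGGGCG, off=6): no sites
  EstIII (ATCGCTAT, off=8): no sites
  OquIX (AGAG, off=1): no sites
  JekI (CACTGTG, off=3): starts [10, 26] → cuts [13, 29]
  YnoIX (CGTCCA, off=4): starts [40] → cuts [3]

Pooled cuts: [3, 13, 29]

Fragments:
  3→13: 10 bp
  13→29: 16 bp
  29→3 (wrap): 41-29+3 = 15 bp

[10,15,16]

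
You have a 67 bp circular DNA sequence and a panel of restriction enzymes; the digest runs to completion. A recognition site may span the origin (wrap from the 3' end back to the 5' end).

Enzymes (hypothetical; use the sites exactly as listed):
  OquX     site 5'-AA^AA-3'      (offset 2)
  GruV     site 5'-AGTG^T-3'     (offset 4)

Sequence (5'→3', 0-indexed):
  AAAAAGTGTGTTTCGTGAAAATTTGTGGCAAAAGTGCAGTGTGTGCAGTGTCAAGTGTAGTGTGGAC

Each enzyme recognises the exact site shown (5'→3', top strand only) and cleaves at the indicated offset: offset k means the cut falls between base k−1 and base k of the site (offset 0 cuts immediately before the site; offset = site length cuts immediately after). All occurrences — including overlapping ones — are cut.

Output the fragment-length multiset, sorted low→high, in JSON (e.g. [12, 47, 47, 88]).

Site scan:
  OquX (AAAA, off=2): starts [0, 1, 17, 29] → cuts [2, 3, 19, 31]
  GruV (AGTGT, off=4): starts [4, 37, 46, 53, 58] → cuts [8, 41, 50, 57, 62]

Pooled cuts: [2, 3, 8, 19, 31, 41, 50, 57, 62]

Fragment lengths:
  2→3: 1 bp
  3→8: 5 bp
  8→19: 11 bp
  19→31: 12 bp
  31→41: 10 bp
  41→50: 9 bp
  50→57: 7 bp
  57→62: 5 bp
  62→2 (wrap): 67-62+2 = 7 bp

[1,5,5,7,7,9,10,11,12]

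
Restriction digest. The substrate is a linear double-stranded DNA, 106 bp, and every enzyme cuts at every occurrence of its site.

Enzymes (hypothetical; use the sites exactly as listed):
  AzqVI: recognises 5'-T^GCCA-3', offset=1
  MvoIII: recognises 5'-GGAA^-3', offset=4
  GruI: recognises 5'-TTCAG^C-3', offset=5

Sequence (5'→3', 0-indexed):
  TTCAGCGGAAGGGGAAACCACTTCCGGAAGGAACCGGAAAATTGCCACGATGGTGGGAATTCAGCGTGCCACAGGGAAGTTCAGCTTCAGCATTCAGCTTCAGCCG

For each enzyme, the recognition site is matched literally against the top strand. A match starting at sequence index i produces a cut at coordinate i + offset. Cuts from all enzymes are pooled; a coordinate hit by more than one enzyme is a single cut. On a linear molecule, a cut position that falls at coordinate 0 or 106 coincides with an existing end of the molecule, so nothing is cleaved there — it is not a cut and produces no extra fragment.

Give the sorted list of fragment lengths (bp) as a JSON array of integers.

[3,3,4,4,5,5,5,6,6,6,6,6,7,11,13,16]

Site scan:
  AzqVI (TGCCA, off=1): starts [42, 66] → cuts [43, 67]
  MvoIII (GGAA, off=4): starts [6, 12, 25, 29, 35, 55, 74] → cuts [10, 16, 29, 33, 39, 59, 78]
  GruI (TTCAGC, off=5): starts [0, 59, 79, 85, 92, 98] → cuts [5, 64, 84, 90, 97, 103]

Pooled cuts: [5, 10, 16, 29, 33, 39, 43, 59, 64, 67, 78, 84, 90, 97, 103]

Fragments:
  [0,5): 5 bp
  [5,10): 5 bp
  [10,16): 6 bp
  [16,29): 13 bp
  [29,33): 4 bp
  [33,39): 6 bp
  [39,43): 4 bp
  [43,59): 16 bp
  [59,64): 5 bp
  [64,67): 3 bp
  [67,78): 11 bp
  [78,84): 6 bp
  [84,90): 6 bp
  [90,97): 7 bp
  [97,103): 6 bp
  [103,106): 3 bp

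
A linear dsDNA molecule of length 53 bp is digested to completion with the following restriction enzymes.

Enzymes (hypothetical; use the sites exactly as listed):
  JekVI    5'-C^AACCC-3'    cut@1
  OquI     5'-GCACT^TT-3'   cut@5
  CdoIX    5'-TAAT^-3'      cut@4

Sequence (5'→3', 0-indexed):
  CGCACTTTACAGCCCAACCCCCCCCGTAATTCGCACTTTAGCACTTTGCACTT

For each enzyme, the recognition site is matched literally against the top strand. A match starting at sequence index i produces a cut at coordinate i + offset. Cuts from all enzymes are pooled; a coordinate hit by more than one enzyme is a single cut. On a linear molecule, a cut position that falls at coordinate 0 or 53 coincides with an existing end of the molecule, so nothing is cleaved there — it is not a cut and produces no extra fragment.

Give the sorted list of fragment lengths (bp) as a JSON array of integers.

Per-enzyme occurrences:
  JekVI (CAACCC, off=1): starts [14] → cuts [15]
  OquI (GCACTTT, off=5): starts [1, 32, 40] → cuts [6, 37, 45]
  CdoIX (TAAT, off=4): starts [26] → cuts [30]

All cut coordinates (distinct, sorted): [6, 15, 30, 37, 45]

Fragments:
  [0,6): 6 bp
  [6,15): 9 bp
  [15,30): 15 bp
  [30,37): 7 bp
  [37,45): 8 bp
  [45,53): 8 bp

[6,7,8,8,9,15]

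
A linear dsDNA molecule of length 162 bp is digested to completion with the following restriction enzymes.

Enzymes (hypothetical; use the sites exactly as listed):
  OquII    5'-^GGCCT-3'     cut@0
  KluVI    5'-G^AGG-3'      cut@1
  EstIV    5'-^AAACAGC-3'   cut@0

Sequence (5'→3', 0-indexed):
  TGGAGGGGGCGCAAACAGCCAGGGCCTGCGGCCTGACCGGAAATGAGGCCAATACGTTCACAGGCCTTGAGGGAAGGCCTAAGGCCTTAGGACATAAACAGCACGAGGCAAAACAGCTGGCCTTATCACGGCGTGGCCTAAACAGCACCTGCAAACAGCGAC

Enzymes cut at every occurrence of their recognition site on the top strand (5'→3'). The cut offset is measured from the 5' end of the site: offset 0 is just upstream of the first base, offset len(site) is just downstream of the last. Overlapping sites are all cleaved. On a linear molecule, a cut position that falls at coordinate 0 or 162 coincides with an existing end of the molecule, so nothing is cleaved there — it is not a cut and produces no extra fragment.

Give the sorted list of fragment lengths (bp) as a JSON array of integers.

[3,5,5,6,7,7,7,8,9,10,10,10,13,13,16,16,17]

Site scan:
  OquII (GGCCT, off=0): starts [22, 29, 62, 75, 82, 118, 134] → cuts [22, 29, 62, 75, 82, 118, 134]
  KluVI (GAGG, off=1): starts [2, 44, 68, 104] → cuts [3, 45, 69, 105]
  EstIV (AAACAGC, off=0): starts [12, 95, 110, 139, 152] → cuts [12, 95, 110, 139, 152]

Pooled cuts: [3, 12, 22, 29, 45, 62, 69, 75, 82, 95, 105, 110, 118, 134, 139, 152]

Fragments:
  [0,3): 3 bp
  [3,12): 9 bp
  [12,22): 10 bp
  [22,29): 7 bp
  [29,45): 16 bp
  [45,62): 17 bp
  [62,69): 7 bp
  [69,75): 6 bp
  [75,82): 7 bp
  [82,95): 13 bp
  [95,105): 10 bp
  [105,110): 5 bp
  [110,118): 8 bp
  [118,134): 16 bp
  [134,139): 5 bp
  [139,152): 13 bp
  [152,162): 10 bp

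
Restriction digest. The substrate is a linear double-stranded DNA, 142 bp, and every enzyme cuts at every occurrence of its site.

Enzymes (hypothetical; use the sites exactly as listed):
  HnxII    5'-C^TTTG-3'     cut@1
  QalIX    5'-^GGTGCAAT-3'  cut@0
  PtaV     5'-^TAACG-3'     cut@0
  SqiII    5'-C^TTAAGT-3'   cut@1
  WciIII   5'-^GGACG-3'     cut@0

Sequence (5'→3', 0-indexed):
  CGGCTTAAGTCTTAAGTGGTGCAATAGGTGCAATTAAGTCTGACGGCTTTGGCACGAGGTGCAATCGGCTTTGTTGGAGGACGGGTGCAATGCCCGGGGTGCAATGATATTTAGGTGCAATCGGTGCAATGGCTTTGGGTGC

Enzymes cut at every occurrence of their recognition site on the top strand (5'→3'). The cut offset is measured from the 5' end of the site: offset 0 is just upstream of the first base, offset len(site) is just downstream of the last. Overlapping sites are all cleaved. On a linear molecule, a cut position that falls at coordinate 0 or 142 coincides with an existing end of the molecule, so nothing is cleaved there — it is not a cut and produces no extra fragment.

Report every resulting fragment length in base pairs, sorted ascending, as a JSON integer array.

[4,5,6,7,9,9,9,9,10,11,12,14,16,21]

Scan for sites:
  HnxII (CTTTG, off=1): starts [46, 68, 132] → cuts [47, 69, 133]
  QalIX (GGTGCAAT, off=0): starts [17, 26, 57, 83, 97, 113, 122] → cuts [17, 26, 57, 83, 97, 113, 122]
  PtaV (TAACG, off=0): no sites
  SqiII (CTTAAGT, off=1): starts [3, 10] → cuts [4, 11]
  WciIII (GGACG, off=0): starts [78] → cuts [78]

Pooled cuts: [4, 11, 17, 26, 47, 57, 69, 78, 83, 97, 113, 122, 133]

Fragments:
  [0,4): 4 bp
  [4,11): 7 bp
  [11,17): 6 bp
  [17,26): 9 bp
  [26,47): 21 bp
  [47,57): 10 bp
  [57,69): 12 bp
  [69,78): 9 bp
  [78,83): 5 bp
  [83,97): 14 bp
  [97,113): 16 bp
  [113,122): 9 bp
  [122,133): 11 bp
  [133,142): 9 bp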